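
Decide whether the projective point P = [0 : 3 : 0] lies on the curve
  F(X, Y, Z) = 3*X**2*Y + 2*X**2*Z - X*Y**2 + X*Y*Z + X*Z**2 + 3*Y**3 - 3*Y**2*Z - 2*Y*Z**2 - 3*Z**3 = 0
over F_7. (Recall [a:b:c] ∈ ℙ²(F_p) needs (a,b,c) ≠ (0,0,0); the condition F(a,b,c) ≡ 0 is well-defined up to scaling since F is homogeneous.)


F(0,3,0) ≡ 4 (mod 7); P is NOT on the curve.

Evaluate F(0, 3, 0) term-by-term (mod 7).
  3*X**2*Y ↦ 3·0·3·1 = 0
  2*X**2*Z ↦ 2·0·1·0 = 0
  -X*Y**2 ↦ -1·0·9·1 = 0
  X*Y*Z ↦ 1·0·3·0 = 0
  X*Z**2 ↦ 1·0·1·0 = 0
  3*Y**3 ↦ 3·1·27·1 = 81
  -3*Y**2*Z ↦ -3·1·9·0 = 0
  -2*Y*Z**2 ↦ -2·1·3·0 = 0
  -3*Z**3 ↦ -3·1·1·0 = 0
Sum: F(0, 3, 0) = (0) + (0) + (0) + (0) + (0) + (81) + (0) + (0) + (0) = 81.
Reducing mod 7: 81 ≡ 4 (mod 7).
Since F(a, b, c) ≡ 4 ≠ 0 (mod 7), P does NOT lie on the curve.


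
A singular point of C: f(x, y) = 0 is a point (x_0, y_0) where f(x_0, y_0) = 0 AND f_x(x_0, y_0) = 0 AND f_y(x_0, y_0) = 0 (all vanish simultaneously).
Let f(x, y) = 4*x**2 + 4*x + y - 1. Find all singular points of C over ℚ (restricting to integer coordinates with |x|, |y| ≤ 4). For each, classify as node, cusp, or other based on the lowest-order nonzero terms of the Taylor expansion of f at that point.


No singular points in the scanned grid; C is smooth there.

Compute partial derivatives:
  f_x = 8*x + 4.
  f_y = 1.
f_y = 1 is a nonzero constant, so f_y never vanishes: no point (x, y) can satisfy f = f_x = f_y = 0. In particular no (x, y) ∈ {−4, ..., 4}² is singular; the curve is smooth.


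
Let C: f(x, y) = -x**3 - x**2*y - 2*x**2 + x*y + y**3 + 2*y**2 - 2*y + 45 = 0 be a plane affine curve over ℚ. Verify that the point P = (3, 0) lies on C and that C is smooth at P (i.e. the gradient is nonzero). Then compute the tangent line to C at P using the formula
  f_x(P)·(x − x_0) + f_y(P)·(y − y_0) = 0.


Tangent line at P: -39*x - 8*y + 117 = 0.

Step 1: f(3, 0) = 0, so P lies on C.
Step 2: partial derivatives
  f_x(x, y) = -3*x**2 - 2*x*y - 4*x + y, f_y(x, y) = -x**2 + x + 3*y**2 + 4*y - 2.
  f_x(P) = -39, f_y(P) = -8 (gradient nonzero, so P is smooth).
Step 3: tangent line at P: -39·(x − 3) + -8·(y − 0) = 0.
Expanding: -39*x - 8*y + 117 = 0.


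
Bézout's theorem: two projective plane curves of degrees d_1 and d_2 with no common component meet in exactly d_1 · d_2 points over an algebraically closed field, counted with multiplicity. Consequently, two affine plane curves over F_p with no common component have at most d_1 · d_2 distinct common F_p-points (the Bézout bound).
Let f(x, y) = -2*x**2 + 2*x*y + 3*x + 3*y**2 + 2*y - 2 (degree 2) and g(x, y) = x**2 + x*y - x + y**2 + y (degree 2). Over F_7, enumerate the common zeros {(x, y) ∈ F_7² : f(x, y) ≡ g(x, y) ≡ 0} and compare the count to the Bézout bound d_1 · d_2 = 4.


Common zeros: {(2, 6)}; count = 1; Bézout bound = 4.

deg(f) = 2, deg(g) = 2, so Bézout bound = 4.
Scan x ∈ F_7. For each x, list the y ∈ F_7 with f(x, y) ≡ 0 and those with g(x, y) ≡ 0 (mod 7); the common zeros in that column are the intersection.
  x = 0: f ≡ 0 at y ∈ {2}; g ≡ 0 at y ∈ {0, 6}; common: ∅.
  x = 1: f ≡ 0 at y ∈ {4}; g ≡ 0 at y ∈ {0, 5}; common: ∅.
  x = 2: f ≡ 0 at y ∈ {6}; g ≡ 0 at y ∈ {5, 6}; common: {6}.
  x = 3: f ≡ 0 at y ∈ {1}; g ≡ 0 at y ∈ ∅; common: ∅.
  x = 4: f ≡ 0 at y ∈ {3}; g ≡ 0 at y ∈ ∅; common: ∅.
  x = 5: f ≡ 0 at y ∈ {5}; g ≡ 0 at y ∈ ∅; common: ∅.
  x = 6: f ≡ 0 at y ∈ {0}; g ≡ 0 at y ∈ ∅; common: ∅.
Collecting: common zeros = {(2, 6)}, so the count is 1.
Comparison with the Bézout bound: 1 ≤ 4 = deg(f)·deg(g), as expected for curves with no common component (the affine F_7-count falls short of the bound because intersections may lie at infinity, over extension fields, or carry multiplicity).


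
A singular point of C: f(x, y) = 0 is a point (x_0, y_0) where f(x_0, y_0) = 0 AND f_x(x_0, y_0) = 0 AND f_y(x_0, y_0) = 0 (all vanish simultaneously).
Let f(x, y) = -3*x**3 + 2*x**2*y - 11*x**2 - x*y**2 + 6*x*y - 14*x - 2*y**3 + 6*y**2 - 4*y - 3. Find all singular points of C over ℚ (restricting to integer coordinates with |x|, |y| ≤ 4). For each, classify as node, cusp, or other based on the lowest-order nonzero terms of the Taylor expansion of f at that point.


Singular points: {(-1, 1)}; classification: cusp.

Compute partial derivatives:
  f_x = -9*x**2 + 4*x*y - 22*x - y**2 + 6*y - 14.
  f_y = 2*x**2 - 2*x*y + 6*x - 6*y**2 + 12*y - 4.
Scan x_0 ∈ {−4, ..., 4}. For each x_0, f_y(x_0, y) is a polynomial in y; find its integer roots y ∈ {−4, ..., 4}, then test f_x and f at those candidates.
  x = -4: f_y(-4, y) = -6*y**2 + 20*y + 4; no integer root y with |y| ≤ 4.
  x = -3: f_y(-3, y) = -6*y**2 + 18*y - 4; no integer root y with |y| ≤ 4.
  x = -2: f_y(-2, y) = -6*y**2 + 16*y - 8; vanishes at y ∈ {2}. (-2, 2): f_x = -14 ≠ 0.
  x = -1: f_y(-1, y) = -6*y**2 + 14*y - 8; vanishes at y ∈ {1}. (-1, 1): f_x = 0, f = 0 — SINGULAR.
  x = 0: f_y(0, y) = -6*y**2 + 12*y - 4; no integer root y with |y| ≤ 4.
  x = 1: f_y(1, y) = -6*y**2 + 10*y + 4; vanishes at y ∈ {2}. (1, 2): f_x = -29 ≠ 0.
  x = 2: f_y(2, y) = -6*y**2 + 8*y + 16; no integer root y with |y| ≤ 4.
  x = 3: f_y(3, y) = -6*y**2 + 6*y + 32; no integer root y with |y| ≤ 4.
  x = 4: f_y(4, y) = -6*y**2 + 4*y + 52; no integer root y with |y| ≤ 4.
Only singular point on the grid: (-1, 1).
Classify: substitute x = -1 + u, y = 1 + v and expand: f = -3*u**3 + 2*u**2*v - u*v**2 - 2*v**3 + v**2.
No constant or linear terms (consistent with a singular point). Quadratic part: v**2. Cubic part: -3*u**3 + 2*u**2*v - u*v**2 - 2*v**3.
The quadratic part v**2 is a perfect square, so there is a single (double) tangent line v = 0, i.e. y = 1. Restricting the cubic part to that line (v = 0) leaves -3*u**3 ≠ 0, so f is not divisible by v and the branch is v² ≈ 3*u**3 to lowest order — this is a cusp.
Classification: cusp.


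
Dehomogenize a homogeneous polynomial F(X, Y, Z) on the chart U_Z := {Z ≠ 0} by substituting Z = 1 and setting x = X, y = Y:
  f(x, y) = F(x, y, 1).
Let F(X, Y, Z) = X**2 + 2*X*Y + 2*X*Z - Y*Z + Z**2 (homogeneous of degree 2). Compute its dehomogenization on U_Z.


f(x, y) = x**2 + 2*x*y + 2*x - y + 1

On U_Z we set Z = 1. Each monomial c·X^i·Y^j·Z^k in F becomes c·x^i·y^j·1^k = c·x^i·y^j.
Substituting Z = 1: F(X, Y, 1) = x**2 + 2*x*y + 2*x - y + 1.
Note: deg(f) ≤ deg(F) = 2; strict inequality happens when F is divisible by Z (lost terms).


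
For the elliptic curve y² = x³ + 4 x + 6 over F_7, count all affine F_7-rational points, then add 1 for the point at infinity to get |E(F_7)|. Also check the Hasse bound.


Affine points = {(1, 2), (1, 5), (2, 1), (2, 6), (4, 3), (4, 4), (5, 2), (5, 5), (6, 1), (6, 6)}; affine count = 10; |E(F_7)| = 11.

Discriminant check: Δ ∝ 4a³ + 27b² = 4·4³ + 27·6² = 4·64 + 27·36 ≡ 3 (mod 7). Nonzero ⇒ E is nonsingular.
For each x ∈ F_7, compute rhs = x³ + 4·x + 6 mod 7, then count y ∈ F_7 with y² ≡ rhs.
  x = 0: rhs = 6, matching y values: none (0 points).
  x = 1: rhs = 4, matching y values: 2, 5 (2 points).
  x = 2: rhs = 1, matching y values: 1, 6 (2 points).
  x = 3: rhs = 3, matching y values: none (0 points).
  x = 4: rhs = 2, matching y values: 3, 4 (2 points).
  x = 5: rhs = 4, matching y values: 2, 5 (2 points).
  x = 6: rhs = 1, matching y values: 1, 6 (2 points).
Total affine count: 10.
Full point count |E(F_7)| = 10 + 1 = 11.
Hasse bound: |11 − (7+1)| = |3| = 3 ≤ 2√7 ≈ 5.2915 ✓.


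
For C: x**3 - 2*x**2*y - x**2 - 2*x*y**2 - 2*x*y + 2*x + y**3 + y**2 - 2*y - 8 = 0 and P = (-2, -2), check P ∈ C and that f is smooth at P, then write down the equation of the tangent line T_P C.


Tangent line at P: -2*x - 14*y - 32 = 0.

Step 1: f(-2, -2) = 0, so P lies on C.
Step 2: partial derivatives
  f_x(x, y) = 3*x**2 - 4*x*y - 2*x - 2*y**2 - 2*y + 2, f_y(x, y) = -2*x**2 - 4*x*y - 2*x + 3*y**2 + 2*y - 2.
  f_x(P) = -2, f_y(P) = -14 (gradient nonzero, so P is smooth).
Step 3: tangent line at P: -2·(x − -2) + -14·(y − -2) = 0.
Expanding: -2*x - 14*y - 32 = 0.


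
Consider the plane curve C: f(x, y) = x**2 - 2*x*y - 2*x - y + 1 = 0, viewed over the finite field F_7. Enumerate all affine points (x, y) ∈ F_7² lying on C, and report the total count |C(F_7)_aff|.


Affine F_7-points: {(0, 1), (1, 0), (2, 3), (4, 1), (5, 4), (6, 3)}; count = 6.

For each of the 49 pairs (x, y) ∈ F_7², evaluate f(x, y) mod 7. Record the zeros.
  x = 0: [0↦1, 1↦0, 2↦6, 3↦5, 4↦4, 5↦3, 6↦2]  zeros at y ∈ {1}
  x = 1: [0↦0, 1↦4, 2↦1, 3↦5, 4↦2, 5↦6, 6↦3]  zeros at y ∈ {0}
  x = 2: [0↦1, 1↦3, 2↦5, 3↦0, 4↦2, 5↦4, 6↦6]  zeros at y ∈ {3}
  x = 3: [0↦4, 1↦4, 2↦4, 3↦4, 4↦4, 5↦4, 6↦4]  zeros at y ∈ ∅
  x = 4: [0↦2, 1↦0, 2↦5, 3↦3, 4↦1, 5↦6, 6↦4]  zeros at y ∈ {1}
  x = 5: [0↦2, 1↦5, 2↦1, 3↦4, 4↦0, 5↦3, 6↦6]  zeros at y ∈ {4}
  x = 6: [0↦4, 1↦5, 2↦6, 3↦0, 4↦1, 5↦2, 6↦3]  zeros at y ∈ {3}
Collecting zeros: affine points = {(0, 1), (1, 0), (2, 3), (4, 1), (5, 4), (6, 3)}.
Total count |C(F_7)_aff| = 6.


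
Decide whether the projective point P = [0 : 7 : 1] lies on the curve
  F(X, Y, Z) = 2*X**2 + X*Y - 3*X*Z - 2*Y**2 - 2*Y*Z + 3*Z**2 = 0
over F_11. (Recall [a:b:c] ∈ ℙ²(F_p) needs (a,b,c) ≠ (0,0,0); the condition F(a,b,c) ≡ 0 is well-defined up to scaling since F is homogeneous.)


F(0,7,1) ≡ 1 (mod 11); P is NOT on the curve.

Evaluate F(0, 7, 1) term-by-term (mod 11).
  2*X**2 ↦ 2·0·1·1 = 0
  X*Y ↦ 1·0·7·1 = 0
  -3*X*Z ↦ -3·0·1·1 = 0
  -2*Y**2 ↦ -2·1·49·1 = -98
  -2*Y*Z ↦ -2·1·7·1 = -14
  3*Z**2 ↦ 3·1·1·1 = 3
Sum: F(0, 7, 1) = (0) + (0) + (0) + (-98) + (-14) + (3) = -109.
Reducing mod 11: -109 ≡ 1 (mod 11).
Since F(a, b, c) ≡ 1 ≠ 0 (mod 11), P does NOT lie on the curve.


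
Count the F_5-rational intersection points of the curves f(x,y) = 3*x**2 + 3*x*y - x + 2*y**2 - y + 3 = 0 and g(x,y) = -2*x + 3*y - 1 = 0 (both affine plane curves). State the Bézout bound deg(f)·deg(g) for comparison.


Common zeros: ∅; count = 0; Bézout bound = 2.

deg(f) = 2, deg(g) = 1, so Bézout bound = 2.
Scan x ∈ F_5. For each x, list the y ∈ F_5 with f(x, y) ≡ 0 and those with g(x, y) ≡ 0 (mod 5); the common zeros in that column are the intersection.
  x = 0: f ≡ 0 at y ∈ ∅; g ≡ 0 at y ∈ {2}; common: ∅.
  x = 1: f ≡ 0 at y ∈ {0, 4}; g ≡ 0 at y ∈ {1}; common: ∅.
  x = 2: f ≡ 0 at y ∈ {1, 4}; g ≡ 0 at y ∈ {0}; common: ∅.
  x = 3: f ≡ 0 at y ∈ ∅; g ≡ 0 at y ∈ {4}; common: ∅.
  x = 4: f ≡ 0 at y ∈ {1}; g ≡ 0 at y ∈ {3}; common: ∅.
Collecting: common zeros = ∅, so the count is 0.
Comparison with the Bézout bound: 0 ≤ 2 = deg(f)·deg(g), as expected for curves with no common component (the affine F_5-count falls short of the bound because intersections may lie at infinity, over extension fields, or carry multiplicity).


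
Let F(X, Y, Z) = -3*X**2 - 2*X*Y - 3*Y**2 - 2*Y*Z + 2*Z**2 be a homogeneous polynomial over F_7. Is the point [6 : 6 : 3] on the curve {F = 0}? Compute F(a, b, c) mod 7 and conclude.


F(6,6,3) ≡ 2 (mod 7); P is NOT on the curve.

Evaluate F(6, 6, 3) term-by-term (mod 7).
  -3*X**2 ↦ -3·36·1·1 = -108
  -2*X*Y ↦ -2·6·6·1 = -72
  -3*Y**2 ↦ -3·1·36·1 = -108
  -2*Y*Z ↦ -2·1·6·3 = -36
  2*Z**2 ↦ 2·1·1·9 = 18
Sum: F(6, 6, 3) = (-108) + (-72) + (-108) + (-36) + (18) = -306.
Reducing mod 7: -306 ≡ 2 (mod 7).
Since F(a, b, c) ≡ 2 ≠ 0 (mod 7), P does NOT lie on the curve.


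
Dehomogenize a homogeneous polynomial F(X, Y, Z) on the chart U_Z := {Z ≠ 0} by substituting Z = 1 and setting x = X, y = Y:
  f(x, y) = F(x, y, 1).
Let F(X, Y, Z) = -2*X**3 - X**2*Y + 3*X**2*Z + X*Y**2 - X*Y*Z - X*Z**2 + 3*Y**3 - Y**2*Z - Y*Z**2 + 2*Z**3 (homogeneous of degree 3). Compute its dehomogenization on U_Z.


f(x, y) = -2*x**3 - x**2*y + 3*x**2 + x*y**2 - x*y - x + 3*y**3 - y**2 - y + 2

On U_Z we set Z = 1. Each monomial c·X^i·Y^j·Z^k in F becomes c·x^i·y^j·1^k = c·x^i·y^j.
Substituting Z = 1: F(X, Y, 1) = -2*x**3 - x**2*y + 3*x**2 + x*y**2 - x*y - x + 3*y**3 - y**2 - y + 2.
Note: deg(f) ≤ deg(F) = 3; strict inequality happens when F is divisible by Z (lost terms).


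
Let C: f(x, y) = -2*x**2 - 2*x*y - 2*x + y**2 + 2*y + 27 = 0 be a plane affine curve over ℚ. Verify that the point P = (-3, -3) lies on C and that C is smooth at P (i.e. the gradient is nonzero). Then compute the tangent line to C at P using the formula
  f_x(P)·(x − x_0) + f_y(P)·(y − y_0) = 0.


Tangent line at P: 16*x + 2*y + 54 = 0.

Step 1: f(-3, -3) = 0, so P lies on C.
Step 2: partial derivatives
  f_x(x, y) = -4*x - 2*y - 2, f_y(x, y) = -2*x + 2*y + 2.
  f_x(P) = 16, f_y(P) = 2 (gradient nonzero, so P is smooth).
Step 3: tangent line at P: 16·(x − -3) + 2·(y − -3) = 0.
Expanding: 16*x + 2*y + 54 = 0.


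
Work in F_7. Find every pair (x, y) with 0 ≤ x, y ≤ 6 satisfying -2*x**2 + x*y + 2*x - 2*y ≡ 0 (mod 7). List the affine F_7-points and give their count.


Affine F_7-points: {(0, 0), (1, 0), (3, 5), (4, 5), (5, 4), (6, 1)}; count = 6.

For each of the 49 pairs (x, y) ∈ F_7², evaluate f(x, y) mod 7. Record the zeros.
  x = 0: [0↦0, 1↦5, 2↦3, 3↦1, 4↦6, 5↦4, 6↦2]  zeros at y ∈ {0}
  x = 1: [0↦0, 1↦6, 2↦5, 3↦4, 4↦3, 5↦2, 6↦1]  zeros at y ∈ {0}
  x = 2: [0↦3, 1↦3, 2↦3, 3↦3, 4↦3, 5↦3, 6↦3]  zeros at y ∈ ∅
  x = 3: [0↦2, 1↦3, 2↦4, 3↦5, 4↦6, 5↦0, 6↦1]  zeros at y ∈ {5}
  x = 4: [0↦4, 1↦6, 2↦1, 3↦3, 4↦5, 5↦0, 6↦2]  zeros at y ∈ {5}
  x = 5: [0↦2, 1↦5, 2↦1, 3↦4, 4↦0, 5↦3, 6↦6]  zeros at y ∈ {4}
  x = 6: [0↦3, 1↦0, 2↦4, 3↦1, 4↦5, 5↦2, 6↦6]  zeros at y ∈ {1}
Collecting zeros: affine points = {(0, 0), (1, 0), (3, 5), (4, 5), (5, 4), (6, 1)}.
Total count |C(F_7)_aff| = 6.


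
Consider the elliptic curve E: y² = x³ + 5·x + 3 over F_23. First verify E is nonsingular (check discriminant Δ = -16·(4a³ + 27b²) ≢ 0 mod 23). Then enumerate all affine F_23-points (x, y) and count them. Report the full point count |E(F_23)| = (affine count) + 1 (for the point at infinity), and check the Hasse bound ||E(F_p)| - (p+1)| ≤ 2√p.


Affine points = {(0, 7), (0, 16), (1, 3), (1, 20), (4, 8), (4, 15), (7, 6), (7, 17), (8, 7), (8, 16), (9, 8), (9, 15), (10, 8), (10, 15), (11, 3), (11, 20), (15, 7), (15, 16), (16, 4), (16, 19), (21, 10), (21, 13)}; affine count = 22; |E(F_23)| = 23.

Discriminant check: Δ ∝ 4a³ + 27b² = 4·5³ + 27·3² = 4·125 + 27·9 ≡ 7 (mod 23). Nonzero ⇒ E is nonsingular.
For each x ∈ F_23, compute rhs = x³ + 5·x + 3 mod 23, then count y ∈ F_23 with y² ≡ rhs.
  x = 0: rhs = 3, matching y values: 7, 16 (2 points).
  x = 1: rhs = 9, matching y values: 3, 20 (2 points).
  x = 2: rhs = 21, matching y values: none (0 points).
  x = 3: rhs = 22, matching y values: none (0 points).
  x = 4: rhs = 18, matching y values: 8, 15 (2 points).
  x = 5: rhs = 15, matching y values: none (0 points).
  x = 6: rhs = 19, matching y values: none (0 points).
  x = 7: rhs = 13, matching y values: 6, 17 (2 points).
  x = 8: rhs = 3, matching y values: 7, 16 (2 points).
  x = 9: rhs = 18, matching y values: 8, 15 (2 points).
  x = 10: rhs = 18, matching y values: 8, 15 (2 points).
  x = 11: rhs = 9, matching y values: 3, 20 (2 points).
  x = 12: rhs = 20, matching y values: none (0 points).
  x = 13: rhs = 11, matching y values: none (0 points).
  x = 14: rhs = 11, matching y values: none (0 points).
  x = 15: rhs = 3, matching y values: 7, 16 (2 points).
  x = 16: rhs = 16, matching y values: 4, 19 (2 points).
  x = 17: rhs = 10, matching y values: none (0 points).
  x = 18: rhs = 14, matching y values: none (0 points).
  x = 19: rhs = 11, matching y values: none (0 points).
  x = 20: rhs = 7, matching y values: none (0 points).
  x = 21: rhs = 8, matching y values: 10, 13 (2 points).
  x = 22: rhs = 20, matching y values: none (0 points).
Total affine count: 22.
Full point count |E(F_23)| = 22 + 1 = 23.
Hasse bound: |23 − (23+1)| = |-1| = 1 ≤ 2√23 ≈ 9.5917 ✓.


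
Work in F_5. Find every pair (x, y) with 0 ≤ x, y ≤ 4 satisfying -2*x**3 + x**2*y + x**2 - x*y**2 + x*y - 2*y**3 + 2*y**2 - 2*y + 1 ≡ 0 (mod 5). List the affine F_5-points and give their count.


Affine F_5-points: {(1, 0), (1, 3)}; count = 2.

For each of the 25 pairs (x, y) ∈ F_5², evaluate f(x, y) mod 5. Record the zeros.
  x = 0: [0↦1, 1↦4, 2↦4, 3↦4, 4↦2]  zeros at y ∈ ∅
  x = 1: [0↦0, 1↦4, 2↦3, 3↦0, 4↦3]  zeros at y ∈ {0, 3}
  x = 2: [0↦4, 1↦1, 2↦1, 3↦2, 4↦2]  zeros at y ∈ ∅
  x = 3: [0↦1, 1↦3, 2↦1, 3↦3, 4↦2]  zeros at y ∈ ∅
  x = 4: [0↦4, 1↦3, 2↦1, 3↦1, 4↦1]  zeros at y ∈ ∅
Collecting zeros: affine points = {(1, 0), (1, 3)}.
Total count |C(F_5)_aff| = 2.


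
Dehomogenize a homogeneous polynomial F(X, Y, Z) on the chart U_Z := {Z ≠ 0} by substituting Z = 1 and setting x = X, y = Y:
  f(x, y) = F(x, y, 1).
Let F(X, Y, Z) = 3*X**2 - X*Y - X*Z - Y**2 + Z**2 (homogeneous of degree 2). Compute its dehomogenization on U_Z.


f(x, y) = 3*x**2 - x*y - x - y**2 + 1

On U_Z we set Z = 1. Each monomial c·X^i·Y^j·Z^k in F becomes c·x^i·y^j·1^k = c·x^i·y^j.
Substituting Z = 1: F(X, Y, 1) = 3*x**2 - x*y - x - y**2 + 1.
Note: deg(f) ≤ deg(F) = 2; strict inequality happens when F is divisible by Z (lost terms).


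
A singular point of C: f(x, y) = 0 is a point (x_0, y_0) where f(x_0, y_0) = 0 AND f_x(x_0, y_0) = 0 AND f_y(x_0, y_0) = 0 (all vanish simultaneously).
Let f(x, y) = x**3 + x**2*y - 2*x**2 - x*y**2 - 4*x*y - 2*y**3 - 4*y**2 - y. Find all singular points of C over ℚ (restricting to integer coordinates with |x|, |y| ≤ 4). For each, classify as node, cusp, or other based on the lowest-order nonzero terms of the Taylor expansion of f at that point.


Singular points: {(1, -1)}; classification: cusp.

Compute partial derivatives:
  f_x = 3*x**2 + 2*x*y - 4*x - y**2 - 4*y.
  f_y = x**2 - 2*x*y - 4*x - 6*y**2 - 8*y - 1.
Scan x_0 ∈ {−4, ..., 4}. For each x_0, f_y(x_0, y) is a polynomial in y; find its integer roots y ∈ {−4, ..., 4}, then test f_x and f at those candidates.
  x = -4: f_y(-4, y) = 31 - 6*y**2; no integer root y with |y| ≤ 4.
  x = -3: f_y(-3, y) = -6*y**2 - 2*y + 20; vanishes at y ∈ {-2}. (-3, -2): f_x = 55 ≠ 0.
  x = -2: f_y(-2, y) = -6*y**2 - 4*y + 11; no integer root y with |y| ≤ 4.
  x = -1: f_y(-1, y) = -6*y**2 - 6*y + 4; no integer root y with |y| ≤ 4.
  x = 0: f_y(0, y) = -6*y**2 - 8*y - 1; no integer root y with |y| ≤ 4.
  x = 1: f_y(1, y) = -6*y**2 - 10*y - 4; vanishes at y ∈ {-1}. (1, -1): f_x = 0, f = 0 — SINGULAR.
  x = 2: f_y(2, y) = -6*y**2 - 12*y - 5; no integer root y with |y| ≤ 4.
  x = 3: f_y(3, y) = -6*y**2 - 14*y - 4; vanishes at y ∈ {-2}. (3, -2): f_x = 7 ≠ 0.
  x = 4: f_y(4, y) = -6*y**2 - 16*y - 1; no integer root y with |y| ≤ 4.
Only singular point on the grid: (1, -1).
Classify: substitute x = 1 + u, y = -1 + v and expand: f = u**3 + u**2*v - u*v**2 - 2*v**3 + v**2.
No constant or linear terms (consistent with a singular point). Quadratic part: v**2. Cubic part: u**3 + u**2*v - u*v**2 - 2*v**3.
The quadratic part v**2 is a perfect square, so there is a single (double) tangent line v = 0, i.e. y = -1. Restricting the cubic part to that line (v = 0) leaves u**3 ≠ 0, so f is not divisible by v and the branch is v² ≈ -u**3 to lowest order — this is a cusp.
Classification: cusp.


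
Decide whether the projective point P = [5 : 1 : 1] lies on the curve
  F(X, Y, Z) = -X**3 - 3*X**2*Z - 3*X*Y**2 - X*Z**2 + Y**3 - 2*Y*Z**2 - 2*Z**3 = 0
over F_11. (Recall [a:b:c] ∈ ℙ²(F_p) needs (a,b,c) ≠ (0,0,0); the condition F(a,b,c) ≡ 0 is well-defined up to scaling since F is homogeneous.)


F(5,1,1) ≡ 8 (mod 11); P is NOT on the curve.

Evaluate F(5, 1, 1) term-by-term (mod 11).
  -X**3 ↦ -1·125·1·1 = -125
  -3*X**2*Z ↦ -3·25·1·1 = -75
  -3*X*Y**2 ↦ -3·5·1·1 = -15
  -X*Z**2 ↦ -1·5·1·1 = -5
  Y**3 ↦ 1·1·1·1 = 1
  -2*Y*Z**2 ↦ -2·1·1·1 = -2
  -2*Z**3 ↦ -2·1·1·1 = -2
Sum: F(5, 1, 1) = (-125) + (-75) + (-15) + (-5) + (1) + (-2) + (-2) = -223.
Reducing mod 11: -223 ≡ 8 (mod 11).
Since F(a, b, c) ≡ 8 ≠ 0 (mod 11), P does NOT lie on the curve.


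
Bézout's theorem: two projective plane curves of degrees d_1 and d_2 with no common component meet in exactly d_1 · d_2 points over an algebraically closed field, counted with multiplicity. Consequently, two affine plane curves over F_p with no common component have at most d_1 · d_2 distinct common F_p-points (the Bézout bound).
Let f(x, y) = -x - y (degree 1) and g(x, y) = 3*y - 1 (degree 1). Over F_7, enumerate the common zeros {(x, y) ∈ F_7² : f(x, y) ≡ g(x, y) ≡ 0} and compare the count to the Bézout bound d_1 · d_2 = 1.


Common zeros: {(2, 5)}; count = 1; Bézout bound = 1.

deg(f) = 1, deg(g) = 1, so Bézout bound = 1.
Scan x ∈ F_7. For each x, list the y ∈ F_7 with f(x, y) ≡ 0 and those with g(x, y) ≡ 0 (mod 7); the common zeros in that column are the intersection.
  x = 0: f ≡ 0 at y ∈ {0}; g ≡ 0 at y ∈ {5}; common: ∅.
  x = 1: f ≡ 0 at y ∈ {6}; g ≡ 0 at y ∈ {5}; common: ∅.
  x = 2: f ≡ 0 at y ∈ {5}; g ≡ 0 at y ∈ {5}; common: {5}.
  x = 3: f ≡ 0 at y ∈ {4}; g ≡ 0 at y ∈ {5}; common: ∅.
  x = 4: f ≡ 0 at y ∈ {3}; g ≡ 0 at y ∈ {5}; common: ∅.
  x = 5: f ≡ 0 at y ∈ {2}; g ≡ 0 at y ∈ {5}; common: ∅.
  x = 6: f ≡ 0 at y ∈ {1}; g ≡ 0 at y ∈ {5}; common: ∅.
Collecting: common zeros = {(2, 5)}, so the count is 1.
Comparison with the Bézout bound: 1 ≤ 1 = deg(f)·deg(g), as expected for curves with no common component (the bound is attained).


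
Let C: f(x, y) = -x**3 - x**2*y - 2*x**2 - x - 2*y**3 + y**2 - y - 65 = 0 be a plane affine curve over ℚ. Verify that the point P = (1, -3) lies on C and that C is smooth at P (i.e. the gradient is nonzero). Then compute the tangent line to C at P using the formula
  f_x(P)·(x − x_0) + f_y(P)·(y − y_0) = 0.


Tangent line at P: -2*x - 62*y - 184 = 0.

Step 1: f(1, -3) = 0, so P lies on C.
Step 2: partial derivatives
  f_x(x, y) = -3*x**2 - 2*x*y - 4*x - 1, f_y(x, y) = -x**2 - 6*y**2 + 2*y - 1.
  f_x(P) = -2, f_y(P) = -62 (gradient nonzero, so P is smooth).
Step 3: tangent line at P: -2·(x − 1) + -62·(y − -3) = 0.
Expanding: -2*x - 62*y - 184 = 0.


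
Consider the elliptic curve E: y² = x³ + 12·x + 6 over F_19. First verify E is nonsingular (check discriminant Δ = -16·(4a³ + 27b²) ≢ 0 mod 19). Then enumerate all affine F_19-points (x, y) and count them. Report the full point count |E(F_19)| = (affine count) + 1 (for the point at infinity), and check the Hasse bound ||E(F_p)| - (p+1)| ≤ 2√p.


Affine points = {(0, 5), (0, 14), (1, 0), (2, 0), (4, 2), (4, 17), (5, 1), (5, 18), (6, 3), (6, 16), (8, 5), (8, 14), (9, 8), (9, 11), (10, 9), (10, 10), (11, 5), (11, 14), (12, 4), (12, 15), (14, 7), (14, 12), (16, 0)}; affine count = 23; |E(F_19)| = 24.

Discriminant check: Δ ∝ 4a³ + 27b² = 4·12³ + 27·6² = 4·1728 + 27·36 ≡ 18 (mod 19). Nonzero ⇒ E is nonsingular.
For each x ∈ F_19, compute rhs = x³ + 12·x + 6 mod 19, then count y ∈ F_19 with y² ≡ rhs.
  x = 0: rhs = 6, matching y values: 5, 14 (2 points).
  x = 1: rhs = 0, matching y values: 0 (1 points).
  x = 2: rhs = 0, matching y values: 0 (1 points).
  x = 3: rhs = 12, matching y values: none (0 points).
  x = 4: rhs = 4, matching y values: 2, 17 (2 points).
  x = 5: rhs = 1, matching y values: 1, 18 (2 points).
  x = 6: rhs = 9, matching y values: 3, 16 (2 points).
  x = 7: rhs = 15, matching y values: none (0 points).
  x = 8: rhs = 6, matching y values: 5, 14 (2 points).
  x = 9: rhs = 7, matching y values: 8, 11 (2 points).
  x = 10: rhs = 5, matching y values: 9, 10 (2 points).
  x = 11: rhs = 6, matching y values: 5, 14 (2 points).
  x = 12: rhs = 16, matching y values: 4, 15 (2 points).
  x = 13: rhs = 3, matching y values: none (0 points).
  x = 14: rhs = 11, matching y values: 7, 12 (2 points).
  x = 15: rhs = 8, matching y values: none (0 points).
  x = 16: rhs = 0, matching y values: 0 (1 points).
  x = 17: rhs = 12, matching y values: none (0 points).
  x = 18: rhs = 12, matching y values: none (0 points).
Total affine count: 23.
Full point count |E(F_19)| = 23 + 1 = 24.
Hasse bound: |24 − (19+1)| = |4| = 4 ≤ 2√19 ≈ 8.7178 ✓.


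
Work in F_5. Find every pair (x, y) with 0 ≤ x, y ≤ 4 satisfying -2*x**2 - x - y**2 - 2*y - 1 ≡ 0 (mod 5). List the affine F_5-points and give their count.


Affine F_5-points: {(0, 4), (2, 4), (3, 1), (3, 2), (4, 1), (4, 2)}; count = 6.

For each of the 25 pairs (x, y) ∈ F_5², evaluate f(x, y) mod 5. Record the zeros.
  x = 0: [0↦4, 1↦1, 2↦1, 3↦4, 4↦0]  zeros at y ∈ {4}
  x = 1: [0↦1, 1↦3, 2↦3, 3↦1, 4↦2]  zeros at y ∈ ∅
  x = 2: [0↦4, 1↦1, 2↦1, 3↦4, 4↦0]  zeros at y ∈ {4}
  x = 3: [0↦3, 1↦0, 2↦0, 3↦3, 4↦4]  zeros at y ∈ {1, 2}
  x = 4: [0↦3, 1↦0, 2↦0, 3↦3, 4↦4]  zeros at y ∈ {1, 2}
Collecting zeros: affine points = {(0, 4), (2, 4), (3, 1), (3, 2), (4, 1), (4, 2)}.
Total count |C(F_5)_aff| = 6.


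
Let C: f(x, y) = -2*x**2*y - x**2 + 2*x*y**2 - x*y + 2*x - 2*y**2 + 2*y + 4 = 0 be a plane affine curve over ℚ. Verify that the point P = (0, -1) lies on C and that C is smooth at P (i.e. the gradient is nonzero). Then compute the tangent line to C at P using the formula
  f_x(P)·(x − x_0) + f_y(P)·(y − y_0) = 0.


Tangent line at P: 5*x + 6*y + 6 = 0.

Step 1: f(0, -1) = 0, so P lies on C.
Step 2: partial derivatives
  f_x(x, y) = -4*x*y - 2*x + 2*y**2 - y + 2, f_y(x, y) = -2*x**2 + 4*x*y - x - 4*y + 2.
  f_x(P) = 5, f_y(P) = 6 (gradient nonzero, so P is smooth).
Step 3: tangent line at P: 5·(x − 0) + 6·(y − -1) = 0.
Expanding: 5*x + 6*y + 6 = 0.


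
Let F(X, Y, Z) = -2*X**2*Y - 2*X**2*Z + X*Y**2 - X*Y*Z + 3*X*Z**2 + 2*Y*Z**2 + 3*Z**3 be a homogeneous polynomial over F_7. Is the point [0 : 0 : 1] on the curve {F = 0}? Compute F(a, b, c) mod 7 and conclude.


F(0,0,1) ≡ 3 (mod 7); P is NOT on the curve.

Evaluate F(0, 0, 1) term-by-term (mod 7).
  -2*X**2*Y ↦ -2·0·0·1 = 0
  -2*X**2*Z ↦ -2·0·1·1 = 0
  X*Y**2 ↦ 1·0·0·1 = 0
  -X*Y*Z ↦ -1·0·0·1 = 0
  3*X*Z**2 ↦ 3·0·1·1 = 0
  2*Y*Z**2 ↦ 2·1·0·1 = 0
  3*Z**3 ↦ 3·1·1·1 = 3
Sum: F(0, 0, 1) = (0) + (0) + (0) + (0) + (0) + (0) + (3) = 3.
Reducing mod 7: 3 ≡ 3 (mod 7).
Since F(a, b, c) ≡ 3 ≠ 0 (mod 7), P does NOT lie on the curve.


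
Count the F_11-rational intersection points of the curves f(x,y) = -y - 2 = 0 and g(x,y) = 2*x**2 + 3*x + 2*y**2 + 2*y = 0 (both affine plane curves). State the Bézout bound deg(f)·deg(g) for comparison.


Common zeros: ∅; count = 0; Bézout bound = 2.

deg(f) = 1, deg(g) = 2, so Bézout bound = 2.
Scan x ∈ F_11. For each x, list the y ∈ F_11 with f(x, y) ≡ 0 and those with g(x, y) ≡ 0 (mod 11); the common zeros in that column are the intersection.
  x = 0: f ≡ 0 at y ∈ {9}; g ≡ 0 at y ∈ {0, 10}; common: ∅.
  x = 1: f ≡ 0 at y ∈ {9}; g ≡ 0 at y ∈ ∅; common: ∅.
  x = 2: f ≡ 0 at y ∈ {9}; g ≡ 0 at y ∈ ∅; common: ∅.
  x = 3: f ≡ 0 at y ∈ {9}; g ≡ 0 at y ∈ ∅; common: ∅.
  x = 4: f ≡ 0 at y ∈ {9}; g ≡ 0 at y ∈ {0, 10}; common: ∅.
  x = 5: f ≡ 0 at y ∈ {9}; g ≡ 0 at y ∈ {2, 8}; common: ∅.
  x = 6: f ≡ 0 at y ∈ {9}; g ≡ 0 at y ∈ ∅; common: ∅.
  x = 7: f ≡ 0 at y ∈ {9}; g ≡ 0 at y ∈ {3, 7}; common: ∅.
  x = 8: f ≡ 0 at y ∈ {9}; g ≡ 0 at y ∈ {3, 7}; common: ∅.
  x = 9: f ≡ 0 at y ∈ {9}; g ≡ 0 at y ∈ ∅; common: ∅.
  x = 10: f ≡ 0 at y ∈ {9}; g ≡ 0 at y ∈ {2, 8}; common: ∅.
Collecting: common zeros = ∅, so the count is 0.
Comparison with the Bézout bound: 0 ≤ 2 = deg(f)·deg(g), as expected for curves with no common component (the affine F_11-count falls short of the bound because intersections may lie at infinity, over extension fields, or carry multiplicity).


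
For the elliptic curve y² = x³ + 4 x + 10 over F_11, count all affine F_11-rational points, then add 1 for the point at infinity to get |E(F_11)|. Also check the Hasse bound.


Affine points = {(1, 2), (1, 9), (2, 2), (2, 9), (3, 4), (3, 7), (5, 1), (5, 10), (8, 2), (8, 9), (9, 4), (9, 7), (10, 4), (10, 7)}; affine count = 14; |E(F_11)| = 15.

Discriminant check: Δ ∝ 4a³ + 27b² = 4·4³ + 27·10² = 4·64 + 27·100 ≡ 8 (mod 11). Nonzero ⇒ E is nonsingular.
For each x ∈ F_11, compute rhs = x³ + 4·x + 10 mod 11, then count y ∈ F_11 with y² ≡ rhs.
  x = 0: rhs = 10, matching y values: none (0 points).
  x = 1: rhs = 4, matching y values: 2, 9 (2 points).
  x = 2: rhs = 4, matching y values: 2, 9 (2 points).
  x = 3: rhs = 5, matching y values: 4, 7 (2 points).
  x = 4: rhs = 2, matching y values: none (0 points).
  x = 5: rhs = 1, matching y values: 1, 10 (2 points).
  x = 6: rhs = 8, matching y values: none (0 points).
  x = 7: rhs = 7, matching y values: none (0 points).
  x = 8: rhs = 4, matching y values: 2, 9 (2 points).
  x = 9: rhs = 5, matching y values: 4, 7 (2 points).
  x = 10: rhs = 5, matching y values: 4, 7 (2 points).
Total affine count: 14.
Full point count |E(F_11)| = 14 + 1 = 15.
Hasse bound: |15 − (11+1)| = |3| = 3 ≤ 2√11 ≈ 6.6332 ✓.


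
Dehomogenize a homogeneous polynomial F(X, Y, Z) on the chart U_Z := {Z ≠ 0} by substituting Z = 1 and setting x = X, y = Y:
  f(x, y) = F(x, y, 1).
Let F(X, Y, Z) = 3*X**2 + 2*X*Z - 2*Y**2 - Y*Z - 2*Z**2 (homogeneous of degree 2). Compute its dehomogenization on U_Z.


f(x, y) = 3*x**2 + 2*x - 2*y**2 - y - 2

On U_Z we set Z = 1. Each monomial c·X^i·Y^j·Z^k in F becomes c·x^i·y^j·1^k = c·x^i·y^j.
Substituting Z = 1: F(X, Y, 1) = 3*x**2 + 2*x - 2*y**2 - y - 2.
Note: deg(f) ≤ deg(F) = 2; strict inequality happens when F is divisible by Z (lost terms).


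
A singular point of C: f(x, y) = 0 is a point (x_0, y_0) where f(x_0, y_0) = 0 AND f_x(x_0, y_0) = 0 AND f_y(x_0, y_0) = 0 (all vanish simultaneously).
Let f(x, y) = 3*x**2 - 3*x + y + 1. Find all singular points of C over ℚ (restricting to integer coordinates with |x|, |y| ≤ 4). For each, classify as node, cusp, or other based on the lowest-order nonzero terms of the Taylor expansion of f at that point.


No singular points in the scanned grid; C is smooth there.

Compute partial derivatives:
  f_x = 6*x - 3.
  f_y = 1.
f_y = 1 is a nonzero constant, so f_y never vanishes: no point (x, y) can satisfy f = f_x = f_y = 0. In particular no (x, y) ∈ {−4, ..., 4}² is singular; the curve is smooth.


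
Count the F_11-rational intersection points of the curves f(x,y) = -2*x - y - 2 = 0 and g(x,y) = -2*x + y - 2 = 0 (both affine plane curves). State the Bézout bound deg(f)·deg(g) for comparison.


Common zeros: {(10, 0)}; count = 1; Bézout bound = 1.

deg(f) = 1, deg(g) = 1, so Bézout bound = 1.
Scan x ∈ F_11. For each x, list the y ∈ F_11 with f(x, y) ≡ 0 and those with g(x, y) ≡ 0 (mod 11); the common zeros in that column are the intersection.
  x = 0: f ≡ 0 at y ∈ {9}; g ≡ 0 at y ∈ {2}; common: ∅.
  x = 1: f ≡ 0 at y ∈ {7}; g ≡ 0 at y ∈ {4}; common: ∅.
  x = 2: f ≡ 0 at y ∈ {5}; g ≡ 0 at y ∈ {6}; common: ∅.
  x = 3: f ≡ 0 at y ∈ {3}; g ≡ 0 at y ∈ {8}; common: ∅.
  x = 4: f ≡ 0 at y ∈ {1}; g ≡ 0 at y ∈ {10}; common: ∅.
  x = 5: f ≡ 0 at y ∈ {10}; g ≡ 0 at y ∈ {1}; common: ∅.
  x = 6: f ≡ 0 at y ∈ {8}; g ≡ 0 at y ∈ {3}; common: ∅.
  x = 7: f ≡ 0 at y ∈ {6}; g ≡ 0 at y ∈ {5}; common: ∅.
  x = 8: f ≡ 0 at y ∈ {4}; g ≡ 0 at y ∈ {7}; common: ∅.
  x = 9: f ≡ 0 at y ∈ {2}; g ≡ 0 at y ∈ {9}; common: ∅.
  x = 10: f ≡ 0 at y ∈ {0}; g ≡ 0 at y ∈ {0}; common: {0}.
Collecting: common zeros = {(10, 0)}, so the count is 1.
Comparison with the Bézout bound: 1 ≤ 1 = deg(f)·deg(g), as expected for curves with no common component (the bound is attained).


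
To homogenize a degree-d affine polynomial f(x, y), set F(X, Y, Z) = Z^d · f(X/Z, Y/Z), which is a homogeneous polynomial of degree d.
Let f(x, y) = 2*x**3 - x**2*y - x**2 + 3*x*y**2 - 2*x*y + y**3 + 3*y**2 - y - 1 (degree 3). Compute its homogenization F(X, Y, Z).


F(X, Y, Z) = 2*X**3 - X**2*Y - X**2*Z + 3*X*Y**2 - 2*X*Y*Z + Y**3 + 3*Y**2*Z - Y*Z**2 - Z**3

deg(f) = 3.
Substitute x = X/Z, y = Y/Z into f, then multiply by Z^3.
  monomial 2·x^3·y^0 ↦ 2·X^3·Y^0·Z^0.
  monomial -1·x^2·y^1 ↦ -1·X^2·Y^1·Z^0.
  monomial -1·x^2·y^0 ↦ -1·X^2·Y^0·Z^1.
  monomial 3·x^1·y^2 ↦ 3·X^1·Y^2·Z^0.
  monomial -2·x^1·y^1 ↦ -2·X^1·Y^1·Z^1.
  monomial 1·x^0·y^3 ↦ 1·X^0·Y^3·Z^0.
  monomial 3·x^0·y^2 ↦ 3·X^0·Y^2·Z^1.
  monomial -1·x^0·y^1 ↦ -1·X^0·Y^1·Z^2.
  monomial -1·x^0·y^0 ↦ -1·X^0·Y^0·Z^3.
Collecting: F(X, Y, Z) = 2*X**3 - X**2*Y - X**2*Z + 3*X*Y**2 - 2*X*Y*Z + Y**3 + 3*Y**2*Z - Y*Z**2 - Z**3.


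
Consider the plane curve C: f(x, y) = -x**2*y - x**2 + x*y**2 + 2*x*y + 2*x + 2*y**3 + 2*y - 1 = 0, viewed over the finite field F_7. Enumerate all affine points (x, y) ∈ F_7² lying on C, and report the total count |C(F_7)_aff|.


Affine F_7-points: {(0, 5), (1, 0), (2, 3), (3, 1), (3, 4), (4, 3), (5, 4), (5, 5), (5, 6)}; count = 9.

For each of the 49 pairs (x, y) ∈ F_7², evaluate f(x, y) mod 7. Record the zeros.
  x = 0: [0↦6, 1↦3, 2↦5, 3↦3, 4↦2, 5↦0, 6↦2]  zeros at y ∈ {5}
  x = 1: [0↦0, 1↦6, 2↦5, 3↦2, 4↦2, 5↦3, 6↦3]  zeros at y ∈ {0}
  x = 2: [0↦6, 1↦5, 2↦6, 3↦0, 4↦6, 5↦1, 6↦4]  zeros at y ∈ {3}
  x = 3: [0↦3, 1↦0, 2↦1, 3↦4, 4↦0, 5↦1, 6↦5]  zeros at y ∈ {1, 4}
  x = 4: [0↦5, 1↦5, 2↦4, 3↦0, 4↦5, 5↦3, 6↦6]  zeros at y ∈ {3}
  x = 5: [0↦5, 1↦6, 2↦1, 3↦2, 4↦0, 5↦0, 6↦0]  zeros at y ∈ {4, 5, 6}
  x = 6: [0↦3, 1↦3, 2↦6, 3↦3, 4↦6, 5↦6, 6↦1]  zeros at y ∈ ∅
Collecting zeros: affine points = {(0, 5), (1, 0), (2, 3), (3, 1), (3, 4), (4, 3), (5, 4), (5, 5), (5, 6)}.
Total count |C(F_7)_aff| = 9.


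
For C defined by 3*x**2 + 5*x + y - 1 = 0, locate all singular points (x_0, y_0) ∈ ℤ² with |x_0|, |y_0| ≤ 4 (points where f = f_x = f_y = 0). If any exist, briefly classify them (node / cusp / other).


No singular points in the scanned grid; C is smooth there.

Compute partial derivatives:
  f_x = 6*x + 5.
  f_y = 1.
f_y = 1 is a nonzero constant, so f_y never vanishes: no point (x, y) can satisfy f = f_x = f_y = 0. In particular no (x, y) ∈ {−4, ..., 4}² is singular; the curve is smooth.


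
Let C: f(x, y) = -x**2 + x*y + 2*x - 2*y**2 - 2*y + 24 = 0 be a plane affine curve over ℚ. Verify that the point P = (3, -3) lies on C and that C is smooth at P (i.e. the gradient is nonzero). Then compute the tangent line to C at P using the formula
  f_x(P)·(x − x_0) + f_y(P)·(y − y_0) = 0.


Tangent line at P: -7*x + 13*y + 60 = 0.

Step 1: f(3, -3) = 0, so P lies on C.
Step 2: partial derivatives
  f_x(x, y) = -2*x + y + 2, f_y(x, y) = x - 4*y - 2.
  f_x(P) = -7, f_y(P) = 13 (gradient nonzero, so P is smooth).
Step 3: tangent line at P: -7·(x − 3) + 13·(y − -3) = 0.
Expanding: -7*x + 13*y + 60 = 0.


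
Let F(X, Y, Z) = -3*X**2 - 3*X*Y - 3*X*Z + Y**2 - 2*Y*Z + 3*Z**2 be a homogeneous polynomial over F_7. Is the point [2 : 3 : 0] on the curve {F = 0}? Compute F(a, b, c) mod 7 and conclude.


F(2,3,0) ≡ 0 (mod 7); P is on the curve.

Evaluate F(2, 3, 0) term-by-term (mod 7).
  -3*X**2 ↦ -3·4·1·1 = -12
  -3*X*Y ↦ -3·2·3·1 = -18
  -3*X*Z ↦ -3·2·1·0 = 0
  Y**2 ↦ 1·1·9·1 = 9
  -2*Y*Z ↦ -2·1·3·0 = 0
  3*Z**2 ↦ 3·1·1·0 = 0
Sum: F(2, 3, 0) = (-12) + (-18) + (0) + (9) + (0) + (0) = -21.
Reducing mod 7: -21 ≡ 0 (mod 7).
Since F(a, b, c) ≡ 0 (mod 7), P lies on the curve.


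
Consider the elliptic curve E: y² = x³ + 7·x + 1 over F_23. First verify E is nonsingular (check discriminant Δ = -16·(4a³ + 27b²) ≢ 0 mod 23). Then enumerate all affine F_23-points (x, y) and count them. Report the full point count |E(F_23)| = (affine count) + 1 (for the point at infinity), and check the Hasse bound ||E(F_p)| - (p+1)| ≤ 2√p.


Affine points = {(0, 1), (0, 22), (1, 3), (1, 20), (2, 0), (3, 7), (3, 16), (4, 1), (4, 22), (5, 0), (6, 11), (6, 12), (7, 5), (7, 18), (10, 6), (10, 17), (11, 11), (11, 12), (13, 9), (13, 14), (15, 10), (15, 13), (16, 0), (18, 5), (18, 18), (19, 1), (19, 22), (21, 5), (21, 18), (22, 4), (22, 19)}; affine count = 31; |E(F_23)| = 32.

Discriminant check: Δ ∝ 4a³ + 27b² = 4·7³ + 27·1² = 4·343 + 27·1 ≡ 19 (mod 23). Nonzero ⇒ E is nonsingular.
For each x ∈ F_23, compute rhs = x³ + 7·x + 1 mod 23, then count y ∈ F_23 with y² ≡ rhs.
  x = 0: rhs = 1, matching y values: 1, 22 (2 points).
  x = 1: rhs = 9, matching y values: 3, 20 (2 points).
  x = 2: rhs = 0, matching y values: 0 (1 points).
  x = 3: rhs = 3, matching y values: 7, 16 (2 points).
  x = 4: rhs = 1, matching y values: 1, 22 (2 points).
  x = 5: rhs = 0, matching y values: 0 (1 points).
  x = 6: rhs = 6, matching y values: 11, 12 (2 points).
  x = 7: rhs = 2, matching y values: 5, 18 (2 points).
  x = 8: rhs = 17, matching y values: none (0 points).
  x = 9: rhs = 11, matching y values: none (0 points).
  x = 10: rhs = 13, matching y values: 6, 17 (2 points).
  x = 11: rhs = 6, matching y values: 11, 12 (2 points).
  x = 12: rhs = 19, matching y values: none (0 points).
  x = 13: rhs = 12, matching y values: 9, 14 (2 points).
  x = 14: rhs = 14, matching y values: none (0 points).
  x = 15: rhs = 8, matching y values: 10, 13 (2 points).
  x = 16: rhs = 0, matching y values: 0 (1 points).
  x = 17: rhs = 19, matching y values: none (0 points).
  x = 18: rhs = 2, matching y values: 5, 18 (2 points).
  x = 19: rhs = 1, matching y values: 1, 22 (2 points).
  x = 20: rhs = 22, matching y values: none (0 points).
  x = 21: rhs = 2, matching y values: 5, 18 (2 points).
  x = 22: rhs = 16, matching y values: 4, 19 (2 points).
Total affine count: 31.
Full point count |E(F_23)| = 31 + 1 = 32.
Hasse bound: |32 − (23+1)| = |8| = 8 ≤ 2√23 ≈ 9.5917 ✓.


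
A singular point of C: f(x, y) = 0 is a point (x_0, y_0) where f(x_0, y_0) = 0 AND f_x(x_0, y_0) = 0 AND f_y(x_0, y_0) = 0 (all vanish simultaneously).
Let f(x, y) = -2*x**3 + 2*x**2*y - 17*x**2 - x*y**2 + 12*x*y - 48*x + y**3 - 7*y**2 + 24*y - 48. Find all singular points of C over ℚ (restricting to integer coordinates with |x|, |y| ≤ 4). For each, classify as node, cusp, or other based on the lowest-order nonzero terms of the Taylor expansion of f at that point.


Singular points: {(-2, 2)}; classification: node.

Compute partial derivatives:
  f_x = -6*x**2 + 4*x*y - 34*x - y**2 + 12*y - 48.
  f_y = 2*x**2 - 2*x*y + 12*x + 3*y**2 - 14*y + 24.
Scan x_0 ∈ {−4, ..., 4}. For each x_0, f_y(x_0, y) is a polynomial in y; find its integer roots y ∈ {−4, ..., 4}, then test f_x and f at those candidates.
  x = -4: f_y(-4, y) = 3*y**2 - 6*y + 8; no integer root y with |y| ≤ 4.
  x = -3: f_y(-3, y) = 3*y**2 - 8*y + 6; no integer root y with |y| ≤ 4.
  x = -2: f_y(-2, y) = 3*y**2 - 10*y + 8; vanishes at y ∈ {2}. (-2, 2): f_x = 0, f = 0 — SINGULAR.
  x = -1: f_y(-1, y) = 3*y**2 - 12*y + 14; no integer root y with |y| ≤ 4.
  x = 0: f_y(0, y) = 3*y**2 - 14*y + 24; no integer root y with |y| ≤ 4.
  x = 1: f_y(1, y) = 3*y**2 - 16*y + 38; no integer root y with |y| ≤ 4.
  x = 2: f_y(2, y) = 3*y**2 - 18*y + 56; no integer root y with |y| ≤ 4.
  x = 3: f_y(3, y) = 3*y**2 - 20*y + 78; no integer root y with |y| ≤ 4.
  x = 4: f_y(4, y) = 3*y**2 - 22*y + 104; no integer root y with |y| ≤ 4.
Only singular point on the grid: (-2, 2).
Classify: substitute x = -2 + u, y = 2 + v and expand: f = -2*u**3 + 2*u**2*v - u**2 - u*v**2 + v**3 + v**2.
No constant or linear terms (consistent with a singular point). Quadratic part: -u**2 + v**2. Cubic part: -2*u**3 + 2*u**2*v - u*v**2 + v**3.
The quadratic part v**2 - u**2 = (v − u)(v + u) splits into two distinct linear factors, so there are two distinct tangent lines y − 2 = ±(x − -2) — this is a node (ordinary double point).
Classification: node.
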